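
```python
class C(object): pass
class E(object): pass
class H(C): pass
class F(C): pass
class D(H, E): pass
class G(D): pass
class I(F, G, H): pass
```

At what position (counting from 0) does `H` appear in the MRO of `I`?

L[I] = I + merge(L[F], L[G], L[H], [F G H])
  take F:  [F C object] + [G D H C E object] + [H C object] + [F G H]
  take G:  [C object] + [G D H C E object] + [H C object] + [G H]
  take D:  [C object] + [D H C E object] + [H C object] + [H]
  take H:  [C object] + [H C E object] + [H C object] + [H]
  take C:  [C object] + [C E object] + [C object]
  take E:  [object] + [E object] + [object]
  take object:  [object] + [object] + [object]
MRO: I F G D H C E object
H sits at index 4.

4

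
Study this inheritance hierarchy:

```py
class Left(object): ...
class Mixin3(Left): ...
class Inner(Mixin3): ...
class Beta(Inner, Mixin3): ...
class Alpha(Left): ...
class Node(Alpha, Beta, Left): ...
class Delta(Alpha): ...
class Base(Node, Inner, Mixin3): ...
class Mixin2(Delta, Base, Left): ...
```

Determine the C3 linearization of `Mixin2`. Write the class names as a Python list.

L[Mixin2] = Mixin2 + merge(L[Delta], L[Base], L[Left], [Delta Base Left])
  take Delta:  [Delta Alpha Left object] + [Base Node Alpha Beta Inner Mixin3 Left object] + [Left object] + [Delta Base Left]
  take Base:  [Alpha Left object] + [Base Node Alpha Beta Inner Mixin3 Left object] + [Left object] + [Base Left]
  take Node:  [Alpha Left object] + [Node Alpha Beta Inner Mixin3 Left object] + [Left object] + [Left]
  take Alpha:  [Alpha Left object] + [Alpha Beta Inner Mixin3 Left object] + [Left object] + [Left]
  take Beta:  [Left object] + [Beta Inner Mixin3 Left object] + [Left object] + [Left]
  take Inner:  [Left object] + [Inner Mixin3 Left object] + [Left object] + [Left]
  take Mixin3:  [Left object] + [Mixin3 Left object] + [Left object] + [Left]
  take Left:  [Left object] + [Left object] + [Left object] + [Left]
  take object:  [object] + [object] + [object]

[Mixin2, Delta, Base, Node, Alpha, Beta, Inner, Mixin3, Left, object]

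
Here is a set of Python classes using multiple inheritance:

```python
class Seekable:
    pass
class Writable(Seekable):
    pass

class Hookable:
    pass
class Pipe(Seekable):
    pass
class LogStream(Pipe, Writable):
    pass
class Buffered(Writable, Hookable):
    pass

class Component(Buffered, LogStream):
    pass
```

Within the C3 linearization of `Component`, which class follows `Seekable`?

Hookable

L[Component] = Component + merge(L[Buffered], L[LogStream], [Buffered LogStream])
  take Buffered:  [Buffered Writable Seekable Hookable object] + [LogStream Pipe Writable Seekable object] + [Buffered LogStream]
  take LogStream:  [Writable Seekable Hookable object] + [LogStream Pipe Writable Seekable object] + [LogStream]
  take Pipe:  [Writable Seekable Hookable object] + [Pipe Writable Seekable object]
  take Writable:  [Writable Seekable Hookable object] + [Writable Seekable object]
  take Seekable:  [Seekable Hookable object] + [Seekable object]
  take Hookable:  [Hookable object] + [object]
  take object:  [object] + [object]
MRO: Component Buffered LogStream Pipe Writable Seekable Hookable object
Seekable is at position 5; next is Hookable.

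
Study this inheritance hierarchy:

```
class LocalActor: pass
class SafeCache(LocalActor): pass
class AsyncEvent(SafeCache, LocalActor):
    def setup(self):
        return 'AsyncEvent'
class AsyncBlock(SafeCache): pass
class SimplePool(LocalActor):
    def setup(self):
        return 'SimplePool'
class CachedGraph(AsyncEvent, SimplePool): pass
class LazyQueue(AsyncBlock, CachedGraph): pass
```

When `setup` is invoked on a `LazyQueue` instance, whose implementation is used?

L[LazyQueue] = LazyQueue + merge(L[AsyncBlock], L[CachedGraph], [AsyncBlock CachedGraph])
  take AsyncBlock:  [AsyncBlock SafeCache LocalActor object] + [CachedGraph AsyncEvent SafeCache SimplePool LocalActor object] + [AsyncBlock CachedGraph]
  take CachedGraph:  [SafeCache LocalActor object] + [CachedGraph AsyncEvent SafeCache SimplePool LocalActor object] + [CachedGraph]
  take AsyncEvent:  [SafeCache LocalActor object] + [AsyncEvent SafeCache SimplePool LocalActor object]
  take SafeCache:  [SafeCache LocalActor object] + [SafeCache SimplePool LocalActor object]
  take SimplePool:  [LocalActor object] + [SimplePool LocalActor object]
  take LocalActor:  [LocalActor object] + [LocalActor object]
  take object:  [object] + [object]
MRO: LazyQueue AsyncBlock CachedGraph AsyncEvent SafeCache SimplePool LocalActor object
setup is defined in: AsyncEvent, SimplePool. First along the MRO is AsyncEvent.

AsyncEvent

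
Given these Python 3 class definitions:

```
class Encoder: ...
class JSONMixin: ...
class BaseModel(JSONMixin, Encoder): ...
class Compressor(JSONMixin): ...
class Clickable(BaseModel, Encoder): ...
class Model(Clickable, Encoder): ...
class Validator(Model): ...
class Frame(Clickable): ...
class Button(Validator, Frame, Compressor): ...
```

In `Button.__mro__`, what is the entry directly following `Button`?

Validator

L[Button] = Button + merge(L[Validator], L[Frame], L[Compressor], [Validator Frame Compressor])
  take Validator:  [Validator Model Clickable BaseModel JSONMixin Encoder object] + [Frame Clickable BaseModel JSONMixin Encoder object] + [Compressor JSONMixin object] + [Validator Frame Compressor]
  take Model:  [Model Clickable BaseModel JSONMixin Encoder object] + [Frame Clickable BaseModel JSONMixin Encoder object] + [Compressor JSONMixin object] + [Frame Compressor]
  take Frame:  [Clickable BaseModel JSONMixin Encoder object] + [Frame Clickable BaseModel JSONMixin Encoder object] + [Compressor JSONMixin object] + [Frame Compressor]
  take Clickable:  [Clickable BaseModel JSONMixin Encoder object] + [Clickable BaseModel JSONMixin Encoder object] + [Compressor JSONMixin object] + [Compressor]
  take BaseModel:  [BaseModel JSONMixin Encoder object] + [BaseModel JSONMixin Encoder object] + [Compressor JSONMixin object] + [Compressor]
  take Compressor:  [JSONMixin Encoder object] + [JSONMixin Encoder object] + [Compressor JSONMixin object] + [Compressor]
  take JSONMixin:  [JSONMixin Encoder object] + [JSONMixin Encoder object] + [JSONMixin object]
  take Encoder:  [Encoder object] + [Encoder object] + [object]
  take object:  [object] + [object] + [object]
MRO: Button Validator Model Frame Clickable BaseModel Compressor JSONMixin Encoder object
Button is at position 0; next is Validator.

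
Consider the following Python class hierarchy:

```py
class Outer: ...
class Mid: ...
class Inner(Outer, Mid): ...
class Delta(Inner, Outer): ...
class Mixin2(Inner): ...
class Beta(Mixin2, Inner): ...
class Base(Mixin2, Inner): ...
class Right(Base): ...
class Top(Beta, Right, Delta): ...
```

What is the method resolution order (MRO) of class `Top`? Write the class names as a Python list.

L[Top] = Top + merge(L[Beta], L[Right], L[Delta], [Beta Right Delta])
  take Beta:  [Beta Mixin2 Inner Outer Mid object] + [Right Base Mixin2 Inner Outer Mid object] + [Delta Inner Outer Mid object] + [Beta Right Delta]
  take Right:  [Mixin2 Inner Outer Mid object] + [Right Base Mixin2 Inner Outer Mid object] + [Delta Inner Outer Mid object] + [Right Delta]
  take Base:  [Mixin2 Inner Outer Mid object] + [Base Mixin2 Inner Outer Mid object] + [Delta Inner Outer Mid object] + [Delta]
  take Mixin2:  [Mixin2 Inner Outer Mid object] + [Mixin2 Inner Outer Mid object] + [Delta Inner Outer Mid object] + [Delta]
  take Delta:  [Inner Outer Mid object] + [Inner Outer Mid object] + [Delta Inner Outer Mid object] + [Delta]
  take Inner:  [Inner Outer Mid object] + [Inner Outer Mid object] + [Inner Outer Mid object]
  take Outer:  [Outer Mid object] + [Outer Mid object] + [Outer Mid object]
  take Mid:  [Mid object] + [Mid object] + [Mid object]
  take object:  [object] + [object] + [object]

[Top, Beta, Right, Base, Mixin2, Delta, Inner, Outer, Mid, object]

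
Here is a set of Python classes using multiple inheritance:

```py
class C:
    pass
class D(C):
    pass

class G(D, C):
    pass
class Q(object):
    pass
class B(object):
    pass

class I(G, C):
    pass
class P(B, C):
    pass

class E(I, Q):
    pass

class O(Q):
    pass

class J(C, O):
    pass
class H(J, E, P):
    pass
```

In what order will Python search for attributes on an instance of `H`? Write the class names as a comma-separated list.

H, J, E, I, G, D, P, B, C, O, Q, object

L[H] = H + merge(L[J], L[E], L[P], [J E P])
  take J:  [J C O Q object] + [E I G D C Q object] + [P B C object] + [J E P]
  take E:  [C O Q object] + [E I G D C Q object] + [P B C object] + [E P]
  take I:  [C O Q object] + [I G D C Q object] + [P B C object] + [P]
  take G:  [C O Q object] + [G D C Q object] + [P B C object] + [P]
  take D:  [C O Q object] + [D C Q object] + [P B C object] + [P]
  take P:  [C O Q object] + [C Q object] + [P B C object] + [P]
  take B:  [C O Q object] + [C Q object] + [B C object]
  take C:  [C O Q object] + [C Q object] + [C object]
  take O:  [O Q object] + [Q object] + [object]
  take Q:  [Q object] + [Q object] + [object]
  take object:  [object] + [object] + [object]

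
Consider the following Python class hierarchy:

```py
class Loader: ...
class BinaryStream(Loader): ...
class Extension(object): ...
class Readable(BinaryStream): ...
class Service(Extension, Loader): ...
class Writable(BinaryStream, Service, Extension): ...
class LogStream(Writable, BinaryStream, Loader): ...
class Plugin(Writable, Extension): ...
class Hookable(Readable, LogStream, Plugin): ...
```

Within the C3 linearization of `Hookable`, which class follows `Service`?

Extension

L[Hookable] = Hookable + merge(L[Readable], L[LogStream], L[Plugin], [Readable LogStream Plugin])
  take Readable:  [Readable BinaryStream Loader object] + [LogStream Writable BinaryStream Service Extension Loader object] + [Plugin Writable BinaryStream Service Extension Loader object] + [Readable LogStream Plugin]
  take LogStream:  [BinaryStream Loader object] + [LogStream Writable BinaryStream Service Extension Loader object] + [Plugin Writable BinaryStream Service Extension Loader object] + [LogStream Plugin]
  take Plugin:  [BinaryStream Loader object] + [Writable BinaryStream Service Extension Loader object] + [Plugin Writable BinaryStream Service Extension Loader object] + [Plugin]
  take Writable:  [BinaryStream Loader object] + [Writable BinaryStream Service Extension Loader object] + [Writable BinaryStream Service Extension Loader object]
  take BinaryStream:  [BinaryStream Loader object] + [BinaryStream Service Extension Loader object] + [BinaryStream Service Extension Loader object]
  take Service:  [Loader object] + [Service Extension Loader object] + [Service Extension Loader object]
  take Extension:  [Loader object] + [Extension Loader object] + [Extension Loader object]
  take Loader:  [Loader object] + [Loader object] + [Loader object]
  take object:  [object] + [object] + [object]
MRO: Hookable Readable LogStream Plugin Writable BinaryStream Service Extension Loader object
Service is at position 6; next is Extension.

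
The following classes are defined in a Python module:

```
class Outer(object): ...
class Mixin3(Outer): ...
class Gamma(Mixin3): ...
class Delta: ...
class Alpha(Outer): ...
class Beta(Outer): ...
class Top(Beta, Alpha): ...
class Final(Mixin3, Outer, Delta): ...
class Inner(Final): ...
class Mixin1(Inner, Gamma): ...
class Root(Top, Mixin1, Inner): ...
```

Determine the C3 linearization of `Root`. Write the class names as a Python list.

[Root, Top, Beta, Alpha, Mixin1, Inner, Final, Gamma, Mixin3, Outer, Delta, object]

L[Root] = Root + merge(L[Top], L[Mixin1], L[Inner], [Top Mixin1 Inner])
  take Top:  [Top Beta Alpha Outer object] + [Mixin1 Inner Final Gamma Mixin3 Outer Delta object] + [Inner Final Mixin3 Outer Delta object] + [Top Mixin1 Inner]
  take Beta:  [Beta Alpha Outer object] + [Mixin1 Inner Final Gamma Mixin3 Outer Delta object] + [Inner Final Mixin3 Outer Delta object] + [Mixin1 Inner]
  take Alpha:  [Alpha Outer object] + [Mixin1 Inner Final Gamma Mixin3 Outer Delta object] + [Inner Final Mixin3 Outer Delta object] + [Mixin1 Inner]
  take Mixin1:  [Outer object] + [Mixin1 Inner Final Gamma Mixin3 Outer Delta object] + [Inner Final Mixin3 Outer Delta object] + [Mixin1 Inner]
  take Inner:  [Outer object] + [Inner Final Gamma Mixin3 Outer Delta object] + [Inner Final Mixin3 Outer Delta object] + [Inner]
  take Final:  [Outer object] + [Final Gamma Mixin3 Outer Delta object] + [Final Mixin3 Outer Delta object]
  take Gamma:  [Outer object] + [Gamma Mixin3 Outer Delta object] + [Mixin3 Outer Delta object]
  take Mixin3:  [Outer object] + [Mixin3 Outer Delta object] + [Mixin3 Outer Delta object]
  take Outer:  [Outer object] + [Outer Delta object] + [Outer Delta object]
  take Delta:  [object] + [Delta object] + [Delta object]
  take object:  [object] + [object] + [object]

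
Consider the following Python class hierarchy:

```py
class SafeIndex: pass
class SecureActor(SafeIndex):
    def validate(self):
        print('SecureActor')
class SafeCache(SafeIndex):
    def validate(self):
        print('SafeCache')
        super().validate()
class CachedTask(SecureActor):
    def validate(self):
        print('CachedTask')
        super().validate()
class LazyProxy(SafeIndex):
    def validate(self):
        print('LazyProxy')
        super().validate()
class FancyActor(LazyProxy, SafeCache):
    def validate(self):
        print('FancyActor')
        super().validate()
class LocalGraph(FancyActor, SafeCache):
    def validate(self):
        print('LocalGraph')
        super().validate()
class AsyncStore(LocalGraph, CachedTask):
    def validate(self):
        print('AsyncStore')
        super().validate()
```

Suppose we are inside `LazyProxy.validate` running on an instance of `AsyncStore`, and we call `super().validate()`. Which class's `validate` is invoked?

L[AsyncStore] = AsyncStore + merge(L[LocalGraph], L[CachedTask], [LocalGraph CachedTask])
  take LocalGraph:  [LocalGraph FancyActor LazyProxy SafeCache SafeIndex object] + [CachedTask SecureActor SafeIndex object] + [LocalGraph CachedTask]
  take FancyActor:  [FancyActor LazyProxy SafeCache SafeIndex object] + [CachedTask SecureActor SafeIndex object] + [CachedTask]
  take LazyProxy:  [LazyProxy SafeCache SafeIndex object] + [CachedTask SecureActor SafeIndex object] + [CachedTask]
  take SafeCache:  [SafeCache SafeIndex object] + [CachedTask SecureActor SafeIndex object] + [CachedTask]
  take CachedTask:  [SafeIndex object] + [CachedTask SecureActor SafeIndex object] + [CachedTask]
  take SecureActor:  [SafeIndex object] + [SecureActor SafeIndex object]
  take SafeIndex:  [SafeIndex object] + [SafeIndex object]
  take object:  [object] + [object]
MRO: AsyncStore LocalGraph FancyActor LazyProxy SafeCache CachedTask SecureActor SafeIndex object
super() in LazyProxy.validate on a AsyncStore instance goes to the class after LazyProxy in AsyncStore's MRO: SafeCache.

SafeCache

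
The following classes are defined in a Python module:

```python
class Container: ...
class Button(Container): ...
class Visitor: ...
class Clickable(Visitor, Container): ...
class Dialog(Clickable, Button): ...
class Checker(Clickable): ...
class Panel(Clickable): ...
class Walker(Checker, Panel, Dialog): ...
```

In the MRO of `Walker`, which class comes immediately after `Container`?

object

L[Walker] = Walker + merge(L[Checker], L[Panel], L[Dialog], [Checker Panel Dialog])
  take Checker:  [Checker Clickable Visitor Container object] + [Panel Clickable Visitor Container object] + [Dialog Clickable Visitor Button Container object] + [Checker Panel Dialog]
  take Panel:  [Clickable Visitor Container object] + [Panel Clickable Visitor Container object] + [Dialog Clickable Visitor Button Container object] + [Panel Dialog]
  take Dialog:  [Clickable Visitor Container object] + [Clickable Visitor Container object] + [Dialog Clickable Visitor Button Container object] + [Dialog]
  take Clickable:  [Clickable Visitor Container object] + [Clickable Visitor Container object] + [Clickable Visitor Button Container object]
  take Visitor:  [Visitor Container object] + [Visitor Container object] + [Visitor Button Container object]
  take Button:  [Container object] + [Container object] + [Button Container object]
  take Container:  [Container object] + [Container object] + [Container object]
  take object:  [object] + [object] + [object]
MRO: Walker Checker Panel Dialog Clickable Visitor Button Container object
Container is at position 7; next is object.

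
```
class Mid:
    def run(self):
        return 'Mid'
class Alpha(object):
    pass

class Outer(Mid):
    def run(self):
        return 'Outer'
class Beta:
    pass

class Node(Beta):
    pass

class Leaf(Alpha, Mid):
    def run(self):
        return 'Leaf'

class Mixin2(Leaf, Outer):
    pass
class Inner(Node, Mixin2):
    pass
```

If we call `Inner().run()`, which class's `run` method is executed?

Leaf

L[Inner] = Inner + merge(L[Node], L[Mixin2], [Node Mixin2])
  take Node:  [Node Beta object] + [Mixin2 Leaf Alpha Outer Mid object] + [Node Mixin2]
  take Beta:  [Beta object] + [Mixin2 Leaf Alpha Outer Mid object] + [Mixin2]
  take Mixin2:  [object] + [Mixin2 Leaf Alpha Outer Mid object] + [Mixin2]
  take Leaf:  [object] + [Leaf Alpha Outer Mid object]
  take Alpha:  [object] + [Alpha Outer Mid object]
  take Outer:  [object] + [Outer Mid object]
  take Mid:  [object] + [Mid object]
  take object:  [object] + [object]
MRO: Inner Node Beta Mixin2 Leaf Alpha Outer Mid object
run is defined in: Leaf, Mid, Outer. First along the MRO is Leaf.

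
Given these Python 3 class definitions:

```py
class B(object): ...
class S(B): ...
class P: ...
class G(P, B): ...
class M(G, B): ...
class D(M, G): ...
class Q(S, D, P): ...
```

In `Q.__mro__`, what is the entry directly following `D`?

M

L[Q] = Q + merge(L[S], L[D], L[P], [S D P])
  take S:  [S B object] + [D M G P B object] + [P object] + [S D P]
  take D:  [B object] + [D M G P B object] + [P object] + [D P]
  take M:  [B object] + [M G P B object] + [P object] + [P]
  take G:  [B object] + [G P B object] + [P object] + [P]
  take P:  [B object] + [P B object] + [P object] + [P]
  take B:  [B object] + [B object] + [object]
  take object:  [object] + [object] + [object]
MRO: Q S D M G P B object
D is at position 2; next is M.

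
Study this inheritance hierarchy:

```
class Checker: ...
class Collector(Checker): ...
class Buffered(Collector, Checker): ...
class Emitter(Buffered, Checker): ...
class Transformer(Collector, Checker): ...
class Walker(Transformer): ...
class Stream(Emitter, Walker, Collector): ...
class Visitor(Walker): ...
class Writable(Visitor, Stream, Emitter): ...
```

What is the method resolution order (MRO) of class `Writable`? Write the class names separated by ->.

L[Writable] = Writable + merge(L[Visitor], L[Stream], L[Emitter], [Visitor Stream Emitter])
  take Visitor:  [Visitor Walker Transformer Collector Checker object] + [Stream Emitter Buffered Walker Transformer Collector Checker object] + [Emitter Buffered Collector Checker object] + [Visitor Stream Emitter]
  take Stream:  [Walker Transformer Collector Checker object] + [Stream Emitter Buffered Walker Transformer Collector Checker object] + [Emitter Buffered Collector Checker object] + [Stream Emitter]
  take Emitter:  [Walker Transformer Collector Checker object] + [Emitter Buffered Walker Transformer Collector Checker object] + [Emitter Buffered Collector Checker object] + [Emitter]
  take Buffered:  [Walker Transformer Collector Checker object] + [Buffered Walker Transformer Collector Checker object] + [Buffered Collector Checker object]
  take Walker:  [Walker Transformer Collector Checker object] + [Walker Transformer Collector Checker object] + [Collector Checker object]
  take Transformer:  [Transformer Collector Checker object] + [Transformer Collector Checker object] + [Collector Checker object]
  take Collector:  [Collector Checker object] + [Collector Checker object] + [Collector Checker object]
  take Checker:  [Checker object] + [Checker object] + [Checker object]
  take object:  [object] + [object] + [object]

Writable -> Visitor -> Stream -> Emitter -> Buffered -> Walker -> Transformer -> Collector -> Checker -> object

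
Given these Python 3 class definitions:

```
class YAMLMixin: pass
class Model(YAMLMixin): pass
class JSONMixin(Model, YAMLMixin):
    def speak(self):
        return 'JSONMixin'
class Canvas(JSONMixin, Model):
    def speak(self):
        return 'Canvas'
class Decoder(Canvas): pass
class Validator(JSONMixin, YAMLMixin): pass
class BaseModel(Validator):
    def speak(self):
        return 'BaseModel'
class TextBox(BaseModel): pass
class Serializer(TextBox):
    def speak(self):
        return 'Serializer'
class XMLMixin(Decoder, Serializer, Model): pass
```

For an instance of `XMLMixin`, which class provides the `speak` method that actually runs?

L[XMLMixin] = XMLMixin + merge(L[Decoder], L[Serializer], L[Model], [Decoder Serializer Model])
  take Decoder:  [Decoder Canvas JSONMixin Model YAMLMixin object] + [Serializer TextBox BaseModel Validator JSONMixin Model YAMLMixin object] + [Model YAMLMixin object] + [Decoder Serializer Model]
  take Canvas:  [Canvas JSONMixin Model YAMLMixin object] + [Serializer TextBox BaseModel Validator JSONMixin Model YAMLMixin object] + [Model YAMLMixin object] + [Serializer Model]
  take Serializer:  [JSONMixin Model YAMLMixin object] + [Serializer TextBox BaseModel Validator JSONMixin Model YAMLMixin object] + [Model YAMLMixin object] + [Serializer Model]
  take TextBox:  [JSONMixin Model YAMLMixin object] + [TextBox BaseModel Validator JSONMixin Model YAMLMixin object] + [Model YAMLMixin object] + [Model]
  take BaseModel:  [JSONMixin Model YAMLMixin object] + [BaseModel Validator JSONMixin Model YAMLMixin object] + [Model YAMLMixin object] + [Model]
  take Validator:  [JSONMixin Model YAMLMixin object] + [Validator JSONMixin Model YAMLMixin object] + [Model YAMLMixin object] + [Model]
  take JSONMixin:  [JSONMixin Model YAMLMixin object] + [JSONMixin Model YAMLMixin object] + [Model YAMLMixin object] + [Model]
  take Model:  [Model YAMLMixin object] + [Model YAMLMixin object] + [Model YAMLMixin object] + [Model]
  take YAMLMixin:  [YAMLMixin object] + [YAMLMixin object] + [YAMLMixin object]
  take object:  [object] + [object] + [object]
MRO: XMLMixin Decoder Canvas Serializer TextBox BaseModel Validator JSONMixin Model YAMLMixin object
speak is defined in: BaseModel, Canvas, JSONMixin, Serializer. First along the MRO is Canvas.

Canvas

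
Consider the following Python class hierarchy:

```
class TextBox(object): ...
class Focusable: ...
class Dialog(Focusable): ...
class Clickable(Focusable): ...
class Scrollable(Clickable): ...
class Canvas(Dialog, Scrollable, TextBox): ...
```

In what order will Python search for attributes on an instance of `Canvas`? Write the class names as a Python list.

[Canvas, Dialog, Scrollable, Clickable, Focusable, TextBox, object]

L[Canvas] = Canvas + merge(L[Dialog], L[Scrollable], L[TextBox], [Dialog Scrollable TextBox])
  take Dialog:  [Dialog Focusable object] + [Scrollable Clickable Focusable object] + [TextBox object] + [Dialog Scrollable TextBox]
  take Scrollable:  [Focusable object] + [Scrollable Clickable Focusable object] + [TextBox object] + [Scrollable TextBox]
  take Clickable:  [Focusable object] + [Clickable Focusable object] + [TextBox object] + [TextBox]
  take Focusable:  [Focusable object] + [Focusable object] + [TextBox object] + [TextBox]
  take TextBox:  [object] + [object] + [TextBox object] + [TextBox]
  take object:  [object] + [object] + [object]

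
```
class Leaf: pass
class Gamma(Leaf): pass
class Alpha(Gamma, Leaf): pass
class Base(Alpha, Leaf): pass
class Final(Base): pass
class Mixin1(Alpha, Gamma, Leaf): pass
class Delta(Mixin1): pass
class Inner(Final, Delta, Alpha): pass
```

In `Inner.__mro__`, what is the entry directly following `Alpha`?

L[Inner] = Inner + merge(L[Final], L[Delta], L[Alpha], [Final Delta Alpha])
  take Final:  [Final Base Alpha Gamma Leaf object] + [Delta Mixin1 Alpha Gamma Leaf object] + [Alpha Gamma Leaf object] + [Final Delta Alpha]
  take Base:  [Base Alpha Gamma Leaf object] + [Delta Mixin1 Alpha Gamma Leaf object] + [Alpha Gamma Leaf object] + [Delta Alpha]
  take Delta:  [Alpha Gamma Leaf object] + [Delta Mixin1 Alpha Gamma Leaf object] + [Alpha Gamma Leaf object] + [Delta Alpha]
  take Mixin1:  [Alpha Gamma Leaf object] + [Mixin1 Alpha Gamma Leaf object] + [Alpha Gamma Leaf object] + [Alpha]
  take Alpha:  [Alpha Gamma Leaf object] + [Alpha Gamma Leaf object] + [Alpha Gamma Leaf object] + [Alpha]
  take Gamma:  [Gamma Leaf object] + [Gamma Leaf object] + [Gamma Leaf object]
  take Leaf:  [Leaf object] + [Leaf object] + [Leaf object]
  take object:  [object] + [object] + [object]
MRO: Inner Final Base Delta Mixin1 Alpha Gamma Leaf object
Alpha is at position 5; next is Gamma.

Gamma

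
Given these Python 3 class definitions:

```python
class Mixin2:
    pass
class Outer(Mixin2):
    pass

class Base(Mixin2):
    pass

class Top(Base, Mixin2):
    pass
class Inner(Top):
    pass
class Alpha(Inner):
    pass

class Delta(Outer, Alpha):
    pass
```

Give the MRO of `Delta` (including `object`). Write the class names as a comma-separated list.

L[Delta] = Delta + merge(L[Outer], L[Alpha], [Outer Alpha])
  take Outer:  [Outer Mixin2 object] + [Alpha Inner Top Base Mixin2 object] + [Outer Alpha]
  take Alpha:  [Mixin2 object] + [Alpha Inner Top Base Mixin2 object] + [Alpha]
  take Inner:  [Mixin2 object] + [Inner Top Base Mixin2 object]
  take Top:  [Mixin2 object] + [Top Base Mixin2 object]
  take Base:  [Mixin2 object] + [Base Mixin2 object]
  take Mixin2:  [Mixin2 object] + [Mixin2 object]
  take object:  [object] + [object]

Delta, Outer, Alpha, Inner, Top, Base, Mixin2, object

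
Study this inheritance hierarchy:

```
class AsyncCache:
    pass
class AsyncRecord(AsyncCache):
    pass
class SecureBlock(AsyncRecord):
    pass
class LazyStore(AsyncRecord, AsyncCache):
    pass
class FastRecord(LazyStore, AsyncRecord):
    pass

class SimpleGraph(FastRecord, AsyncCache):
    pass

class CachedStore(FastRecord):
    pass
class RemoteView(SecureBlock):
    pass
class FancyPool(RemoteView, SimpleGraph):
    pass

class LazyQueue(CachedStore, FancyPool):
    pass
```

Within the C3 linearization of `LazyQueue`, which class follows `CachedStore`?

L[LazyQueue] = LazyQueue + merge(L[CachedStore], L[FancyPool], [CachedStore FancyPool])
  take CachedStore:  [CachedStore FastRecord LazyStore AsyncRecord AsyncCache object] + [FancyPool RemoteView SecureBlock SimpleGraph FastRecord LazyStore AsyncRecord AsyncCache object] + [CachedStore FancyPool]
  take FancyPool:  [FastRecord LazyStore AsyncRecord AsyncCache object] + [FancyPool RemoteView SecureBlock SimpleGraph FastRecord LazyStore AsyncRecord AsyncCache object] + [FancyPool]
  take RemoteView:  [FastRecord LazyStore AsyncRecord AsyncCache object] + [RemoteView SecureBlock SimpleGraph FastRecord LazyStore AsyncRecord AsyncCache object]
  take SecureBlock:  [FastRecord LazyStore AsyncRecord AsyncCache object] + [SecureBlock SimpleGraph FastRecord LazyStore AsyncRecord AsyncCache object]
  take SimpleGraph:  [FastRecord LazyStore AsyncRecord AsyncCache object] + [SimpleGraph FastRecord LazyStore AsyncRecord AsyncCache object]
  take FastRecord:  [FastRecord LazyStore AsyncRecord AsyncCache object] + [FastRecord LazyStore AsyncRecord AsyncCache object]
  take LazyStore:  [LazyStore AsyncRecord AsyncCache object] + [LazyStore AsyncRecord AsyncCache object]
  take AsyncRecord:  [AsyncRecord AsyncCache object] + [AsyncRecord AsyncCache object]
  take AsyncCache:  [AsyncCache object] + [AsyncCache object]
  take object:  [object] + [object]
MRO: LazyQueue CachedStore FancyPool RemoteView SecureBlock SimpleGraph FastRecord LazyStore AsyncRecord AsyncCache object
CachedStore is at position 1; next is FancyPool.

FancyPool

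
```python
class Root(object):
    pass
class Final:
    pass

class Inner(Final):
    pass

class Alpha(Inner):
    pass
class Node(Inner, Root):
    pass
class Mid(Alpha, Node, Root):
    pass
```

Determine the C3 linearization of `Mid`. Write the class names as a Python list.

[Mid, Alpha, Node, Inner, Final, Root, object]

L[Mid] = Mid + merge(L[Alpha], L[Node], L[Root], [Alpha Node Root])
  take Alpha:  [Alpha Inner Final object] + [Node Inner Final Root object] + [Root object] + [Alpha Node Root]
  take Node:  [Inner Final object] + [Node Inner Final Root object] + [Root object] + [Node Root]
  take Inner:  [Inner Final object] + [Inner Final Root object] + [Root object] + [Root]
  take Final:  [Final object] + [Final Root object] + [Root object] + [Root]
  take Root:  [object] + [Root object] + [Root object] + [Root]
  take object:  [object] + [object] + [object]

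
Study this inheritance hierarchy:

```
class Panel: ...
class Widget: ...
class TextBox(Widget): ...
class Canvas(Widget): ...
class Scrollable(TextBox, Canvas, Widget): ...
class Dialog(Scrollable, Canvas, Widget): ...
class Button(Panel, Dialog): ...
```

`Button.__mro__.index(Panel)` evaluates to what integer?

1

L[Button] = Button + merge(L[Panel], L[Dialog], [Panel Dialog])
  take Panel:  [Panel object] + [Dialog Scrollable TextBox Canvas Widget object] + [Panel Dialog]
  take Dialog:  [object] + [Dialog Scrollable TextBox Canvas Widget object] + [Dialog]
  take Scrollable:  [object] + [Scrollable TextBox Canvas Widget object]
  take TextBox:  [object] + [TextBox Canvas Widget object]
  take Canvas:  [object] + [Canvas Widget object]
  take Widget:  [object] + [Widget object]
  take object:  [object] + [object]
MRO: Button Panel Dialog Scrollable TextBox Canvas Widget object
Panel sits at index 1.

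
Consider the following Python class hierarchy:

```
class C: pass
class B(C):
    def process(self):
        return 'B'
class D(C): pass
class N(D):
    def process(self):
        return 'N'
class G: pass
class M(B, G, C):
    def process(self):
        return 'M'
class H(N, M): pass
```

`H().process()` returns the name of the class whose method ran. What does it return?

N

L[H] = H + merge(L[N], L[M], [N M])
  take N:  [N D C object] + [M B G C object] + [N M]
  take D:  [D C object] + [M B G C object] + [M]
  take M:  [C object] + [M B G C object] + [M]
  take B:  [C object] + [B G C object]
  take G:  [C object] + [G C object]
  take C:  [C object] + [C object]
  take object:  [object] + [object]
MRO: H N D M B G C object
process is defined in: B, M, N. First along the MRO is N.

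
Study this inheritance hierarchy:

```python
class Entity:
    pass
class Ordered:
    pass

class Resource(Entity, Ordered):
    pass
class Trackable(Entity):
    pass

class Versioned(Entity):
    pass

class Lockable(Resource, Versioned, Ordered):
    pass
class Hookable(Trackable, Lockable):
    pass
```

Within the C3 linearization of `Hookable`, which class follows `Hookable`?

L[Hookable] = Hookable + merge(L[Trackable], L[Lockable], [Trackable Lockable])
  take Trackable:  [Trackable Entity object] + [Lockable Resource Versioned Entity Ordered object] + [Trackable Lockable]
  take Lockable:  [Entity object] + [Lockable Resource Versioned Entity Ordered object] + [Lockable]
  take Resource:  [Entity object] + [Resource Versioned Entity Ordered object]
  take Versioned:  [Entity object] + [Versioned Entity Ordered object]
  take Entity:  [Entity object] + [Entity Ordered object]
  take Ordered:  [object] + [Ordered object]
  take object:  [object] + [object]
MRO: Hookable Trackable Lockable Resource Versioned Entity Ordered object
Hookable is at position 0; next is Trackable.

Trackable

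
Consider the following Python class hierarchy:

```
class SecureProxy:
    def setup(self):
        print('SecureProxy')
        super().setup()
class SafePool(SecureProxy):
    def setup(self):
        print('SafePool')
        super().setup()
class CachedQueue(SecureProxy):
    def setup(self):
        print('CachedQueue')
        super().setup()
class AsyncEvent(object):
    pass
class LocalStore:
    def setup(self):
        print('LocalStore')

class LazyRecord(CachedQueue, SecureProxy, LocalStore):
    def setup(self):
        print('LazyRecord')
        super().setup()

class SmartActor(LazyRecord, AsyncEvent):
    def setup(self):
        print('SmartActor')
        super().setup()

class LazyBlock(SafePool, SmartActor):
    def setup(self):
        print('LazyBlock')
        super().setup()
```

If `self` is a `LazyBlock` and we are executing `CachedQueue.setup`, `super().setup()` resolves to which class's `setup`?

SecureProxy

L[LazyBlock] = LazyBlock + merge(L[SafePool], L[SmartActor], [SafePool SmartActor])
  take SafePool:  [SafePool SecureProxy object] + [SmartActor LazyRecord CachedQueue SecureProxy LocalStore AsyncEvent object] + [SafePool SmartActor]
  take SmartActor:  [SecureProxy object] + [SmartActor LazyRecord CachedQueue SecureProxy LocalStore AsyncEvent object] + [SmartActor]
  take LazyRecord:  [SecureProxy object] + [LazyRecord CachedQueue SecureProxy LocalStore AsyncEvent object]
  take CachedQueue:  [SecureProxy object] + [CachedQueue SecureProxy LocalStore AsyncEvent object]
  take SecureProxy:  [SecureProxy object] + [SecureProxy LocalStore AsyncEvent object]
  take LocalStore:  [object] + [LocalStore AsyncEvent object]
  take AsyncEvent:  [object] + [AsyncEvent object]
  take object:  [object] + [object]
MRO: LazyBlock SafePool SmartActor LazyRecord CachedQueue SecureProxy LocalStore AsyncEvent object
super() in CachedQueue.setup on a LazyBlock instance goes to the class after CachedQueue in LazyBlock's MRO: SecureProxy.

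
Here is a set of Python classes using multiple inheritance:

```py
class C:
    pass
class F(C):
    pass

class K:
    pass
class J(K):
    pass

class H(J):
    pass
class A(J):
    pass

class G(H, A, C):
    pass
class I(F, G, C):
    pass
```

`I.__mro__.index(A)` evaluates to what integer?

L[I] = I + merge(L[F], L[G], L[C], [F G C])
  take F:  [F C object] + [G H A J K C object] + [C object] + [F G C]
  take G:  [C object] + [G H A J K C object] + [C object] + [G C]
  take H:  [C object] + [H A J K C object] + [C object] + [C]
  take A:  [C object] + [A J K C object] + [C object] + [C]
  take J:  [C object] + [J K C object] + [C object] + [C]
  take K:  [C object] + [K C object] + [C object] + [C]
  take C:  [C object] + [C object] + [C object] + [C]
  take object:  [object] + [object] + [object]
MRO: I F G H A J K C object
A sits at index 4.

4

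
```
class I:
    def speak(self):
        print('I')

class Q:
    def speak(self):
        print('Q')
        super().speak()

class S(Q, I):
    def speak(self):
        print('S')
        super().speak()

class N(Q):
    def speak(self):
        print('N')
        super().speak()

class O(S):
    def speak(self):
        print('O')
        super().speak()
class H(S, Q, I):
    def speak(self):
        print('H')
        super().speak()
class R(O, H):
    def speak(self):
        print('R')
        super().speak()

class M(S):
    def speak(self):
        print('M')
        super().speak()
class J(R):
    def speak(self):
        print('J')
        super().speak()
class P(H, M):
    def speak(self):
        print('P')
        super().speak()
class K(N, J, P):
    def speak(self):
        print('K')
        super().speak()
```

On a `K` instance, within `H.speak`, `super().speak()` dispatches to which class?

L[K] = K + merge(L[N], L[J], L[P], [N J P])
  take N:  [N Q object] + [J R O H S Q I object] + [P H M S Q I object] + [N J P]
  take J:  [Q object] + [J R O H S Q I object] + [P H M S Q I object] + [J P]
  take R:  [Q object] + [R O H S Q I object] + [P H M S Q I object] + [P]
  take O:  [Q object] + [O H S Q I object] + [P H M S Q I object] + [P]
  take P:  [Q object] + [H S Q I object] + [P H M S Q I object] + [P]
  take H:  [Q object] + [H S Q I object] + [H M S Q I object]
  take M:  [Q object] + [S Q I object] + [M S Q I object]
  take S:  [Q object] + [S Q I object] + [S Q I object]
  take Q:  [Q object] + [Q I object] + [Q I object]
  take I:  [object] + [I object] + [I object]
  take object:  [object] + [object] + [object]
MRO: K N J R O P H M S Q I object
super() in H.speak on a K instance goes to the class after H in K's MRO: M.

M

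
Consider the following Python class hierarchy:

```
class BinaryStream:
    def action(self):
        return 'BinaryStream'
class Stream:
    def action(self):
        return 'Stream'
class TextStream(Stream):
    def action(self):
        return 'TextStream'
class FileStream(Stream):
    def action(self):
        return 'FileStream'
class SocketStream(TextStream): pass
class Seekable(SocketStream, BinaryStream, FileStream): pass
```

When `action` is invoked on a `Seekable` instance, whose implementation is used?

L[Seekable] = Seekable + merge(L[SocketStream], L[BinaryStream], L[FileStream], [SocketStream BinaryStream FileStream])
  take SocketStream:  [SocketStream TextStream Stream object] + [BinaryStream object] + [FileStream Stream object] + [SocketStream BinaryStream FileStream]
  take TextStream:  [TextStream Stream object] + [BinaryStream object] + [FileStream Stream object] + [BinaryStream FileStream]
  take BinaryStream:  [Stream object] + [BinaryStream object] + [FileStream Stream object] + [BinaryStream FileStream]
  take FileStream:  [Stream object] + [object] + [FileStream Stream object] + [FileStream]
  take Stream:  [Stream object] + [object] + [Stream object]
  take object:  [object] + [object] + [object]
MRO: Seekable SocketStream TextStream BinaryStream FileStream Stream object
action is defined in: BinaryStream, FileStream, Stream, TextStream. First along the MRO is TextStream.

TextStream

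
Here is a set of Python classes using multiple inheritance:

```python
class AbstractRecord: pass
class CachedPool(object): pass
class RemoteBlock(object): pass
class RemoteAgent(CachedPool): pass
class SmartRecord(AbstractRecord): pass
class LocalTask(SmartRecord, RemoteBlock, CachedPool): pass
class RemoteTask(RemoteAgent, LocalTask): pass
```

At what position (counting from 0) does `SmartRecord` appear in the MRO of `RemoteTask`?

L[RemoteTask] = RemoteTask + merge(L[RemoteAgent], L[LocalTask], [RemoteAgent LocalTask])
  take RemoteAgent:  [RemoteAgent CachedPool object] + [LocalTask SmartRecord AbstractRecord RemoteBlock CachedPool object] + [RemoteAgent LocalTask]
  take LocalTask:  [CachedPool object] + [LocalTask SmartRecord AbstractRecord RemoteBlock CachedPool object] + [LocalTask]
  take SmartRecord:  [CachedPool object] + [SmartRecord AbstractRecord RemoteBlock CachedPool object]
  take AbstractRecord:  [CachedPool object] + [AbstractRecord RemoteBlock CachedPool object]
  take RemoteBlock:  [CachedPool object] + [RemoteBlock CachedPool object]
  take CachedPool:  [CachedPool object] + [CachedPool object]
  take object:  [object] + [object]
MRO: RemoteTask RemoteAgent LocalTask SmartRecord AbstractRecord RemoteBlock CachedPool object
SmartRecord sits at index 3.

3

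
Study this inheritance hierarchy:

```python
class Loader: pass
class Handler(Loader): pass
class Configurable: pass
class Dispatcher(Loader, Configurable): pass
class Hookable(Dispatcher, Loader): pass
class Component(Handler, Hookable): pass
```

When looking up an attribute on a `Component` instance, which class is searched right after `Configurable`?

object

L[Component] = Component + merge(L[Handler], L[Hookable], [Handler Hookable])
  take Handler:  [Handler Loader object] + [Hookable Dispatcher Loader Configurable object] + [Handler Hookable]
  take Hookable:  [Loader object] + [Hookable Dispatcher Loader Configurable object] + [Hookable]
  take Dispatcher:  [Loader object] + [Dispatcher Loader Configurable object]
  take Loader:  [Loader object] + [Loader Configurable object]
  take Configurable:  [object] + [Configurable object]
  take object:  [object] + [object]
MRO: Component Handler Hookable Dispatcher Loader Configurable object
Configurable is at position 5; next is object.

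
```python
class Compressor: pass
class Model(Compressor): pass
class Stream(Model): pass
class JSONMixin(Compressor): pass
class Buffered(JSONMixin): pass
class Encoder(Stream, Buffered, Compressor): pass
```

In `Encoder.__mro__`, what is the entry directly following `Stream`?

L[Encoder] = Encoder + merge(L[Stream], L[Buffered], L[Compressor], [Stream Buffered Compressor])
  take Stream:  [Stream Model Compressor object] + [Buffered JSONMixin Compressor object] + [Compressor object] + [Stream Buffered Compressor]
  take Model:  [Model Compressor object] + [Buffered JSONMixin Compressor object] + [Compressor object] + [Buffered Compressor]
  take Buffered:  [Compressor object] + [Buffered JSONMixin Compressor object] + [Compressor object] + [Buffered Compressor]
  take JSONMixin:  [Compressor object] + [JSONMixin Compressor object] + [Compressor object] + [Compressor]
  take Compressor:  [Compressor object] + [Compressor object] + [Compressor object] + [Compressor]
  take object:  [object] + [object] + [object]
MRO: Encoder Stream Model Buffered JSONMixin Compressor object
Stream is at position 1; next is Model.

Model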